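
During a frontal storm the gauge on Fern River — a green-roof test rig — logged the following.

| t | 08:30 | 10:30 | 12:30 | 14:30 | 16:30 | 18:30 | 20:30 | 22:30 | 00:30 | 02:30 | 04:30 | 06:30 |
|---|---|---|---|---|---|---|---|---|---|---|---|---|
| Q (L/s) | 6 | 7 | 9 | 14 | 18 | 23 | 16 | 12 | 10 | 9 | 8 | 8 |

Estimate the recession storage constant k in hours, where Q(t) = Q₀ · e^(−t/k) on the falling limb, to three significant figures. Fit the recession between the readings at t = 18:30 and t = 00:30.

k ≈ 7.20 h

On the falling limb, Q drops from 23 to 10 L/s between t = 18:30 and t = 00:30 (Δt = 6 h).
k = −Δt / ln(Q₂/Q₁) = −6 / ln(10/23) = 7.20 h.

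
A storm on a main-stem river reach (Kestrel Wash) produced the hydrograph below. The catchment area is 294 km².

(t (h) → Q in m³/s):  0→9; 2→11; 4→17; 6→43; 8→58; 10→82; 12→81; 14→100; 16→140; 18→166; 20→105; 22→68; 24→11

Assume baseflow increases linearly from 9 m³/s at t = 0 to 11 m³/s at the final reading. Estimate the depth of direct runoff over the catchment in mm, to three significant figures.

Direct runoff: 0.00, 1.83, 7.67, 33.50, 48.33, 72.17, 71.00, 89.83, 129.67, 155.50, 94.33, 57.17, 0.00 m³/s; ΣQ_DR = 761.0 m³/s.
V = ΣQ_DR · Δt = 761.0 × 7200 s = 5.479 × 10^6 m³.
Over A = 294 km², depth = V / A = 18.6 mm.

d ≈ 18.6 mm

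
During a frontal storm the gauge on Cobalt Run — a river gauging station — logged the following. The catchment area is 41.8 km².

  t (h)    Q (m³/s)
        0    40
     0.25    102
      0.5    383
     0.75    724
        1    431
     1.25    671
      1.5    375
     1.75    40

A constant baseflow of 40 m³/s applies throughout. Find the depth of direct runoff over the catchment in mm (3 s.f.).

d ≈ 52.7 mm

Direct runoff: 0.0, 62.0, 343.0, 684.0, 391.0, 631.0, 335.0, 0.0 m³/s; ΣQ_DR = 2446 m³/s.
V = ΣQ_DR · Δt = 2446 × 900 s = 2.201 × 10^6 m³.
Over A = 41.8 km², depth = V / A = 52.7 mm.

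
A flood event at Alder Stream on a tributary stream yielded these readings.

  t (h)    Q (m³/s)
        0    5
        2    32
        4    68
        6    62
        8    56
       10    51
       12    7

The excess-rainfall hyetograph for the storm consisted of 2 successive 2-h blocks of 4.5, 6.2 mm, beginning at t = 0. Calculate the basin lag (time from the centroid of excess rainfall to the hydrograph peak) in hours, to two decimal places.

t_L ≈ 1.84 h

Centroid of excess rainfall: t_c = Σ P_i·t̄_i / ΣP_i = 2.1589 h (block centres at 1, 3 h).
Hydrograph peak occurs at t = 4 h, so basin lag t_L = 4 − 2.1589 = 1.84 h.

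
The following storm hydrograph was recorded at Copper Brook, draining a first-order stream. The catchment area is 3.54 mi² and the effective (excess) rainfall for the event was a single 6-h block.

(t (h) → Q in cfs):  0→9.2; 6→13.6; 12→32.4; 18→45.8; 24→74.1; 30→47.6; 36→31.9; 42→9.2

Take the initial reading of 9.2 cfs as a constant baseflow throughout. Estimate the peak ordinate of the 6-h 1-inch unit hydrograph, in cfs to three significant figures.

Direct runoff: 0.0, 4.4, 23.2, 36.6, 64.9, 38.4, 22.7, 0.0 cfs; ΣQ_DR = 190.2 cfs, peak = 64.9 cfs.
Runoff depth d = ΣQ_DR·Δt / A = 190.2 × 21600 / (3.54 mi²) = 0.4995 in.
The 1-inch UH is the DRH scaled by (1 in)/d, so U_p = 64.9 × 1/0.4995 = 130 cfs.

U_p ≈ 130 cfs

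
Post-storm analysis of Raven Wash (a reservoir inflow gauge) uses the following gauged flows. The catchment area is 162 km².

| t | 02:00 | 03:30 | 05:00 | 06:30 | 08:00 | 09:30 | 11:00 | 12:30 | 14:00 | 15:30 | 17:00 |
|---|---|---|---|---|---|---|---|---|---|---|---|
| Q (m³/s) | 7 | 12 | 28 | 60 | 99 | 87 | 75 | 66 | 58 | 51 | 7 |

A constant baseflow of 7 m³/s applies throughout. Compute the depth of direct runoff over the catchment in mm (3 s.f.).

Direct runoff: 0.0, 5.0, 21.0, 53.0, 92.0, 80.0, 68.0, 59.0, 51.0, 44.0, 0.0 m³/s; ΣQ_DR = 473.0 m³/s.
V = ΣQ_DR · Δt = 473.0 × 5400 s = 2.554 × 10^6 m³.
Over A = 162 km², depth = V / A = 15.8 mm.

d ≈ 15.8 mm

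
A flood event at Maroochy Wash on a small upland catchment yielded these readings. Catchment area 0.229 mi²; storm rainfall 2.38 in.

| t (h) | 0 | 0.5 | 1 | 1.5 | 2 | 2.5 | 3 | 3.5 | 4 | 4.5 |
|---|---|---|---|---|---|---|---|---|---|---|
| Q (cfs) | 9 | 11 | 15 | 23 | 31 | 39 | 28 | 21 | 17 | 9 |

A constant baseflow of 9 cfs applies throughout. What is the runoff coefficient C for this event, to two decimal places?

ΣQ_DR = 113.0 cfs; V = ΣQ_DR·Δt = 2.034 × 10^5 ft³.
Runoff depth d = V / A = 0.3823 in.
C = d / P = 0.3823 / 2.38 = 0.16.

C ≈ 0.16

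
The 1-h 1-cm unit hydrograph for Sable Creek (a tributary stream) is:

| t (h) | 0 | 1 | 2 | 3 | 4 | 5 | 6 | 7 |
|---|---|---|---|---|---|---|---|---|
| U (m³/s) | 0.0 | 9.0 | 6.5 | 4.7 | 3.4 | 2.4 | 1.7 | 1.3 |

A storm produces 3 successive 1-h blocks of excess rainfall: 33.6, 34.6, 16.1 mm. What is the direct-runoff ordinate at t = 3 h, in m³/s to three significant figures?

By discrete convolution, Q_j = Σ (P_i / 10 mm) · U_{j−i}.
At t = 3 h (j=3): Q = (33.6/10)·4.7 + (34.6/10)·6.5 + (16.1/10)·9.0 = 52.8 m³/s.

Q ≈ 52.8 m³/s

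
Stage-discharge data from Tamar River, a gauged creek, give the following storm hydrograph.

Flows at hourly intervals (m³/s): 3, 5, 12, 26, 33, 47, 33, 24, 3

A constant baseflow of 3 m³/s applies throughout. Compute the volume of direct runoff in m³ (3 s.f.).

Direct-runoff ordinates (Q − Q_b): 0.0, 2.0, 9.0, 23.0, 30.0, 44.0, 30.0, 21.0, 0.0 m³/s.
ΣQ_DR = 159.0 m³/s.
With Δt = 1 h = 3600 s, V = ΣQ_DR · Δt = 159.0 × 3600 = 5.72 × 10^5 m³.

V ≈ 5.72 × 10^5 m³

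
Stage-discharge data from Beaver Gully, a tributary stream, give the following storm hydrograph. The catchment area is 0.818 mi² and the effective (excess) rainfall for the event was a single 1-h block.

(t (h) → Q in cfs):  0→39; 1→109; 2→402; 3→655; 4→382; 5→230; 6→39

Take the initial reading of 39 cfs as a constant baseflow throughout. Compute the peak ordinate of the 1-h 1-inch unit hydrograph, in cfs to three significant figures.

Direct runoff: 0.0, 70.0, 363.0, 616.0, 343.0, 191.0, 0.0 cfs; ΣQ_DR = 1583 cfs, peak = 616.0 cfs.
Runoff depth d = ΣQ_DR·Δt / A = 1583 × 3600 / (0.818 mi²) = 2.999 in.
The 1-inch UH is the DRH scaled by (1 in)/d, so U_p = 616.0 × 1/2.999 = 205 cfs.

U_p ≈ 205 cfs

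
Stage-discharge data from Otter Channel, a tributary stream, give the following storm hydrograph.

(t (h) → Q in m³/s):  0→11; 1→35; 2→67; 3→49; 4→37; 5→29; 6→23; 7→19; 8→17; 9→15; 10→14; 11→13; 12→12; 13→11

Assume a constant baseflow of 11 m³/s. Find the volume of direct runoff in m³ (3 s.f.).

V ≈ 7.13 × 10^5 m³

Direct-runoff ordinates (Q − Q_b): 0.0, 24.0, 56.0, 38.0, 26.0, 18.0, 12.0, 8.0, 6.0, 4.0, 3.0, 2.0, 1.0, 0.0 m³/s.
ΣQ_DR = 198.0 m³/s.
With Δt = 1 h = 3600 s, V = ΣQ_DR · Δt = 198.0 × 3600 = 7.13 × 10^5 m³.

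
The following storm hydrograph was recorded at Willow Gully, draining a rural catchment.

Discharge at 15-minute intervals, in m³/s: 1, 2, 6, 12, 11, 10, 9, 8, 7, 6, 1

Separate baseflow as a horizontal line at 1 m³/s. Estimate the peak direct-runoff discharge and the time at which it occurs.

Subtracting baseflow gives direct-runoff ordinates: 0.0, 1.0, 5.0, 11.0, 10.0, 9.0, 8.0, 7.0, 6.0, 5.0, 0.0 m³/s.
The maximum is 11.0 m³/s, occurring at the reading for t = 0.75 h.

Q_p = 11.0 m³/s at t = 0.75 h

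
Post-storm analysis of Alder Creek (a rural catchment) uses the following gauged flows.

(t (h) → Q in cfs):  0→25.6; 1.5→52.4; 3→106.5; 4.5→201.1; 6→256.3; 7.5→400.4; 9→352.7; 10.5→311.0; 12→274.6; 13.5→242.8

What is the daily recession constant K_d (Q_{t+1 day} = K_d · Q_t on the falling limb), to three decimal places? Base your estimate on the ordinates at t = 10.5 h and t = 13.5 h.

K_d ≈ 0.138

Between t = 10.5 h and t = 13.5 h the flow falls from 311.0 to 242.8 cfs over 2×1.5 h = 3 h.
Per-interval ratio K = (242.8/311.0)^(1/2) = 0.8836; K_d = K^(24/1.5) = 0.138.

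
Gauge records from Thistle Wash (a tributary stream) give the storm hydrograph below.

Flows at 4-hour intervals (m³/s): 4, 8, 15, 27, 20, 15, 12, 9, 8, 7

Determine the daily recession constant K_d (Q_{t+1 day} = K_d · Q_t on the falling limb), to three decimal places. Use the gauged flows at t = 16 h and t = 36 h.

Between t = 16 h and t = 36 h the flow falls from 20 to 7 m³/s over 5×4 h = 20 h.
Per-interval ratio K = (7/20)^(1/5) = 0.8106; K_d = K^(24/4) = 0.284.

K_d ≈ 0.284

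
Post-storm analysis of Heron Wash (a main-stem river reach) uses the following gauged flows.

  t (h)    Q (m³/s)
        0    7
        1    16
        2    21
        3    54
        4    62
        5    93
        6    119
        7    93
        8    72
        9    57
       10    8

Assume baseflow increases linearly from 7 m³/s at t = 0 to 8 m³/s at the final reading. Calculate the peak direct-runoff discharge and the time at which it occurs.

Subtracting baseflow gives direct-runoff ordinates: 0.00, 8.90, 13.80, 46.70, 54.60, 85.50, 111.40, 85.30, 64.20, 49.10, 0.00 m³/s.
The maximum is 111.40 m³/s, occurring at the reading for t = 6 h.

Q_p = 111.40 m³/s at t = 6 h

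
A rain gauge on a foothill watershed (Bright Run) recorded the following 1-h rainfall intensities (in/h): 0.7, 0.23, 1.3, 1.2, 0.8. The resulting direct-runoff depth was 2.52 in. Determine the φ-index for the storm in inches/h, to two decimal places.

Only the 4 blocks with intensity above φ contribute runoff: 0.7, 1.3, 1.2, 0.8 in/h.
Σ(I−φ)·Δt = d  ⇒  (0.7+1.3+1.2+0.8 − 4φ)·1 = 2.52
φ = (4.000 − 2.52/1) / 4 = 0.37 in/h.

φ ≈ 0.37 in/h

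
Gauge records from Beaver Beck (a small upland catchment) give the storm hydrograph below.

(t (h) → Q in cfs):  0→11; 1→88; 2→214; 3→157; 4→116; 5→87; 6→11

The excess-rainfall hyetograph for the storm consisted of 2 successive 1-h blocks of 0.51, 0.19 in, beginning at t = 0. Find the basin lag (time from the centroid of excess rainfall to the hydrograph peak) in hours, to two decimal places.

t_L ≈ 1.23 h

Centroid of excess rainfall: t_c = Σ P_i·t̄_i / ΣP_i = 0.7714 h (block centres at 0.5, 1.5 h).
Hydrograph peak occurs at t = 2 h, so basin lag t_L = 2 − 0.7714 = 1.23 h.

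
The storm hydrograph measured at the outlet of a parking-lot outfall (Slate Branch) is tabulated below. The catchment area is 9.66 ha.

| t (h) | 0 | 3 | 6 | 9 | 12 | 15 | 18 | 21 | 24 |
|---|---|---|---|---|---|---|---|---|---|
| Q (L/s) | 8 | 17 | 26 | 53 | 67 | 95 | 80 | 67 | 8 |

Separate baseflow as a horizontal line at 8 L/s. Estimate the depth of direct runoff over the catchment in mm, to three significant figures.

Direct runoff: 0.0, 9.0, 18.0, 45.0, 59.0, 87.0, 72.0, 59.0, 0.0 L/s; ΣQ_DR = 349.0 L/s.
V = ΣQ_DR · Δt = 349.0 × 10800 s = 3.769 × 10^6 L.
Over A = 9.66 ha, depth = V / A = 39.0 mm.

d ≈ 39.0 mm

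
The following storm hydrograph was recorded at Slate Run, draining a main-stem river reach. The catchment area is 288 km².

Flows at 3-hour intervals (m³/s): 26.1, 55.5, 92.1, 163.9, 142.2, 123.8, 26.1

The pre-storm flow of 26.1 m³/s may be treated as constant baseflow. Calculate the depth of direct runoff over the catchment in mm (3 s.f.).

d ≈ 16.8 mm

Direct runoff: 0.0, 29.4, 66.0, 137.8, 116.1, 97.7, 0.0 m³/s; ΣQ_DR = 447.0 m³/s.
V = ΣQ_DR · Δt = 447.0 × 10800 s = 4.828 × 10^6 m³.
Over A = 288 km², depth = V / A = 16.8 mm.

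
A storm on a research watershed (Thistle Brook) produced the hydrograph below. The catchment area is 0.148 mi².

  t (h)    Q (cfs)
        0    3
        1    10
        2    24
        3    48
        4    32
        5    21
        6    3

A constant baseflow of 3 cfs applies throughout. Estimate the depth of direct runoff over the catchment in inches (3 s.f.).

Direct runoff: 0.0, 7.0, 21.0, 45.0, 29.0, 18.0, 0.0 cfs; ΣQ_DR = 120.0 cfs.
V = ΣQ_DR · Δt = 120.0 × 3600 s = 4.320 × 10^5 ft³.
Over A = 0.148 mi², depth = V / A = 1.26 in.

d ≈ 1.26 in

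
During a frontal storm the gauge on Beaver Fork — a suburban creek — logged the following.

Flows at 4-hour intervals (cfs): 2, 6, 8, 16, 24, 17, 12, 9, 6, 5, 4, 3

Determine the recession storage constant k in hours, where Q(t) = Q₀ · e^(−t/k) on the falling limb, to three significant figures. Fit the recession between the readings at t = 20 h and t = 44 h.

On the falling limb, Q drops from 17 to 3 cfs between t = 20 h and t = 44 h (Δt = 24 h).
k = −Δt / ln(Q₂/Q₁) = −24 / ln(3/17) = 13.8 h.

k ≈ 13.8 h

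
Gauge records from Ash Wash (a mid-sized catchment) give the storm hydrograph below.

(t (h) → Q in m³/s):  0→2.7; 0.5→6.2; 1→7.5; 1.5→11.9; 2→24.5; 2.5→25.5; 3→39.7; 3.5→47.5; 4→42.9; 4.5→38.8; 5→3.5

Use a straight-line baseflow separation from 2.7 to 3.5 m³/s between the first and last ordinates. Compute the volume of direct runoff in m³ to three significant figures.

V ≈ 3.90 × 10^5 m³

Direct-runoff ordinates (Q − Q_b): 0.00, 3.42, 4.64, 8.96, 21.48, 22.40, 36.52, 44.24, 39.56, 35.38, 0.00 m³/s.
ΣQ_DR = 216.6 m³/s.
With Δt = 0.5 h = 1800 s, V = ΣQ_DR · Δt = 216.6 × 1800 = 3.90 × 10^5 m³.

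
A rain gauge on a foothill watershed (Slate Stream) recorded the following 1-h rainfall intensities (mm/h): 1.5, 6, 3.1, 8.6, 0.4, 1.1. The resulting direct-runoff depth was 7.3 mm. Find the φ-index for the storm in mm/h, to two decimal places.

Only the 2 blocks with intensity above φ contribute runoff: 6, 8.6 mm/h.
Σ(I−φ)·Δt = d  ⇒  (6+8.6 − 2φ)·1 = 7.3
φ = (14.60 − 7.3/1) / 2 = 3.65 mm/h.

φ ≈ 3.65 mm/h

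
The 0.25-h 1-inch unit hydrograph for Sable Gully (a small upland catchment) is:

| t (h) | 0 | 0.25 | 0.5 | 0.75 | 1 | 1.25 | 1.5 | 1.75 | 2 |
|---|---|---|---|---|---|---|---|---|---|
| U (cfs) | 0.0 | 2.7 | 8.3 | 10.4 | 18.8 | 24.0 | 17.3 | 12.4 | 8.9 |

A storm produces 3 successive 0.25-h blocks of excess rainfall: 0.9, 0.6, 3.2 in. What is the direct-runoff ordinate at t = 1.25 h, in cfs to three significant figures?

By discrete convolution, Q_j = Σ (P_i / 1 in) · U_{j−i}.
At t = 1.25 h (j=5): Q = (0.9/1)·24.0 + (0.6/1)·18.8 + (3.2/1)·10.4 = 66.2 cfs.

Q ≈ 66.2 cfs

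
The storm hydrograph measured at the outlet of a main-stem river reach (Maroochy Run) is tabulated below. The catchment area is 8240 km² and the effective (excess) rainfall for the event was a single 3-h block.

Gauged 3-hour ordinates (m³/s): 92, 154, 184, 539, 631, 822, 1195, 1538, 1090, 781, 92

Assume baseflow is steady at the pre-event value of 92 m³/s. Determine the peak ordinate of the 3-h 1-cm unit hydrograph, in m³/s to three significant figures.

Direct runoff: 0.0, 62.0, 92.0, 447.0, 539.0, 730.0, 1103.0, 1446.0, 998.0, 689.0, 0.0 m³/s; ΣQ_DR = 6106 m³/s, peak = 1446.0 m³/s.
Runoff depth d = ΣQ_DR·Δt / A = 6106 × 10800 / (8240 km²) = 8.003 mm.
The 1-cm UH is the DRH scaled by (10 mm)/d, so U_p = 1446.0 × 10/8.003 = 1810 m³/s.

U_p ≈ 1810 m³/s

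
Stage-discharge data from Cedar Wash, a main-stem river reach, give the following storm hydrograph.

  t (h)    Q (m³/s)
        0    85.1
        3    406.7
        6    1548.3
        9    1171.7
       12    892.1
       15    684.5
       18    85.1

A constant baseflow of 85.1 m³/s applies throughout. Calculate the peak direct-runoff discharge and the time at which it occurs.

Subtracting baseflow gives direct-runoff ordinates: 0.0, 321.6, 1463.2, 1086.6, 807.0, 599.4, 0.0 m³/s.
The maximum is 1463.2 m³/s, occurring at the reading for t = 6 h.

Q_p = 1463.2 m³/s at t = 6 h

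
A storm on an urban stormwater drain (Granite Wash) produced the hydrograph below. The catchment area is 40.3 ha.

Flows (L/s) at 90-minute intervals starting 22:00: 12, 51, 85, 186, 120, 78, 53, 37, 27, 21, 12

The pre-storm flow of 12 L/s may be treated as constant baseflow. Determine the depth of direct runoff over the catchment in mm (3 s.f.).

d ≈ 7.37 mm

Direct runoff: 0.0, 39.0, 73.0, 174.0, 108.0, 66.0, 41.0, 25.0, 15.0, 9.0, 0.0 L/s; ΣQ_DR = 550.0 L/s.
V = ΣQ_DR · Δt = 550.0 × 5400 s = 2.970 × 10^6 L.
Over A = 40.3 ha, depth = V / A = 7.37 mm.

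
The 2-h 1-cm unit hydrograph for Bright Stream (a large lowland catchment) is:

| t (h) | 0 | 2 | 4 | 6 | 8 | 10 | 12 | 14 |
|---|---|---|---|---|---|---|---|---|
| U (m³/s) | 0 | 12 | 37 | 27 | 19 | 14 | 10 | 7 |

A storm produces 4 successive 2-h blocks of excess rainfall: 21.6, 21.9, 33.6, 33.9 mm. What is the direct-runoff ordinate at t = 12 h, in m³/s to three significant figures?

By discrete convolution, Q_j = Σ (P_i / 10 mm) · U_{j−i}.
At t = 12 h (j=6): Q = (21.6/10)·10 + (21.9/10)·14 + (33.6/10)·19 + (33.9/10)·27 = 208 m³/s.

Q ≈ 208 m³/s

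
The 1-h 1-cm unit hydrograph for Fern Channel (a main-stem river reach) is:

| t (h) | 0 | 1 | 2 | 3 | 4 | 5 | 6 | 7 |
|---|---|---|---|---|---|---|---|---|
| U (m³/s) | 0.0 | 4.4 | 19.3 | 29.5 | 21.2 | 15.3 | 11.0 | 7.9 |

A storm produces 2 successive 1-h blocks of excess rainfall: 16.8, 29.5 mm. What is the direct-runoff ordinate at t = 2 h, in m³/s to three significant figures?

By discrete convolution, Q_j = Σ (P_i / 10 mm) · U_{j−i}.
At t = 2 h (j=2): Q = (16.8/10)·19.3 + (29.5/10)·4.4 = 45.4 m³/s.

Q ≈ 45.4 m³/s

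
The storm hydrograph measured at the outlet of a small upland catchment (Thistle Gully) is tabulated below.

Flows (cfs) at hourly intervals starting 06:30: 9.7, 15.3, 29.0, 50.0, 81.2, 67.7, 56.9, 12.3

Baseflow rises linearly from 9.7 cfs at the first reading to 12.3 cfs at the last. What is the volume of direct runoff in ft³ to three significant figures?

Direct-runoff ordinates (Q − Q_b): 0.00, 5.23, 18.56, 39.19, 70.01, 56.14, 44.97, 0.00 cfs.
ΣQ_DR = 234.1 cfs.
With Δt = 1 h = 3600 s, V = ΣQ_DR · Δt = 234.1 × 3600 = 8.43 × 10^5 ft³.

V ≈ 8.43 × 10^5 ft³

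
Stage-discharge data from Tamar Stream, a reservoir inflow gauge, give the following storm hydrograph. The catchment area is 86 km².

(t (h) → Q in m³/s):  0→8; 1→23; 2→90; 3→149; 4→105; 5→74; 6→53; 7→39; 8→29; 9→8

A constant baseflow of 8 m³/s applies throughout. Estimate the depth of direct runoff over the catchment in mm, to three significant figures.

Direct runoff: 0.0, 15.0, 82.0, 141.0, 97.0, 66.0, 45.0, 31.0, 21.0, 0.0 m³/s; ΣQ_DR = 498.0 m³/s.
V = ΣQ_DR · Δt = 498.0 × 3600 s = 1.793 × 10^6 m³.
Over A = 86 km², depth = V / A = 20.8 mm.

d ≈ 20.8 mm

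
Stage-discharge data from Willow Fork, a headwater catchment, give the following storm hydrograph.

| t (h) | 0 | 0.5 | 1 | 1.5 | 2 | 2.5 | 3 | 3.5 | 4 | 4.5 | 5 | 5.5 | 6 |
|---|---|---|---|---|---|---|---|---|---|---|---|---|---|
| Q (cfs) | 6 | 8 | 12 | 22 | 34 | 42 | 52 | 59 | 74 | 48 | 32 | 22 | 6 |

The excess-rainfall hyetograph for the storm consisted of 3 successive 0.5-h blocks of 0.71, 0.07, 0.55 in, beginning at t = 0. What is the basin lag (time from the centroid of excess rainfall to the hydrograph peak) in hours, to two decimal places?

Centroid of excess rainfall: t_c = Σ P_i·t̄_i / ΣP_i = 0.6898 h (block centres at 0.25, 0.75, 1.25 h).
Hydrograph peak occurs at t = 4 h, so basin lag t_L = 4 − 0.6898 = 3.31 h.

t_L ≈ 3.31 h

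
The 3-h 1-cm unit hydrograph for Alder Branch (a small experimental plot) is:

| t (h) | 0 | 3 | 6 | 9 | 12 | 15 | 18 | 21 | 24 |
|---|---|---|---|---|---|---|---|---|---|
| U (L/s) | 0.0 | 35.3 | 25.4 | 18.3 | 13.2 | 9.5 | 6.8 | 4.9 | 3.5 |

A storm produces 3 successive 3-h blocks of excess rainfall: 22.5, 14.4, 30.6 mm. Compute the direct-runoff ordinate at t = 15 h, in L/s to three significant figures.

By discrete convolution, Q_j = Σ (P_i / 10 mm) · U_{j−i}.
At t = 15 h (j=5): Q = (22.5/10)·9.5 + (14.4/10)·13.2 + (30.6/10)·18.3 = 96.4 L/s.

Q ≈ 96.4 L/s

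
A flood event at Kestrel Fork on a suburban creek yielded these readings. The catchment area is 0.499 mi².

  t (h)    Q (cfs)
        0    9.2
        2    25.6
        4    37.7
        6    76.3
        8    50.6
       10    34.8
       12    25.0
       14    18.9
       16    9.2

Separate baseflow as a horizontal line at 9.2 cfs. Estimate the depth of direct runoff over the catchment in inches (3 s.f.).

d ≈ 1.27 in

Direct runoff: 0.0, 16.4, 28.5, 67.1, 41.4, 25.6, 15.8, 9.7, 0.0 cfs; ΣQ_DR = 204.5 cfs.
V = ΣQ_DR · Δt = 204.5 × 7200 s = 1.472 × 10^6 ft³.
Over A = 0.499 mi², depth = V / A = 1.27 in.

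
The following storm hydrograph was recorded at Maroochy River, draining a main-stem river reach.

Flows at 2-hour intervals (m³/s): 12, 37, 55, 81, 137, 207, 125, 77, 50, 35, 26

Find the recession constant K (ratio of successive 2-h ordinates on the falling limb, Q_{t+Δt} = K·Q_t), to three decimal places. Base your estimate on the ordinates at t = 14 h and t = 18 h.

K ≈ 0.674

Using the recession-limb readings at t = 14 h and t = 18 h: Q falls from 77 to 35 m³/s over 2 intervals.
K = (Q₂/Q₁)^(1/2) = (35/77)^(1/2) = 0.674.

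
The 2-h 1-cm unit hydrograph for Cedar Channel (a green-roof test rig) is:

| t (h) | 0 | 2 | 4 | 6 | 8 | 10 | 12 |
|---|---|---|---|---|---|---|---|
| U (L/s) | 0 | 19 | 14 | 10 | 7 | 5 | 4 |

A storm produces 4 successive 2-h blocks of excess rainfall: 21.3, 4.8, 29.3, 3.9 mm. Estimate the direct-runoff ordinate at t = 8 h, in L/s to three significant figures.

Q ≈ 68.1 L/s

By discrete convolution, Q_j = Σ (P_i / 10 mm) · U_{j−i}.
At t = 8 h (j=4): Q = (21.3/10)·7 + (4.8/10)·10 + (29.3/10)·14 + (3.9/10)·19 = 68.1 L/s.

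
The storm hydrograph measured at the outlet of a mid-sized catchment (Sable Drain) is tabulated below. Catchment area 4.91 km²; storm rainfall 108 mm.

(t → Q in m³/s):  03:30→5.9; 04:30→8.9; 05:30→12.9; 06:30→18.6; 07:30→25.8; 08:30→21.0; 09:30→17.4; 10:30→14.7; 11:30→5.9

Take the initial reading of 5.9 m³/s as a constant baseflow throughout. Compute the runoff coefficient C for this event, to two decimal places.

C ≈ 0.53

ΣQ_DR = 78.00 m³/s; V = ΣQ_DR·Δt = 2.808 × 10^5 m³.
Runoff depth d = V / A = 57.19 mm.
C = d / P = 57.19 / 108 = 0.53.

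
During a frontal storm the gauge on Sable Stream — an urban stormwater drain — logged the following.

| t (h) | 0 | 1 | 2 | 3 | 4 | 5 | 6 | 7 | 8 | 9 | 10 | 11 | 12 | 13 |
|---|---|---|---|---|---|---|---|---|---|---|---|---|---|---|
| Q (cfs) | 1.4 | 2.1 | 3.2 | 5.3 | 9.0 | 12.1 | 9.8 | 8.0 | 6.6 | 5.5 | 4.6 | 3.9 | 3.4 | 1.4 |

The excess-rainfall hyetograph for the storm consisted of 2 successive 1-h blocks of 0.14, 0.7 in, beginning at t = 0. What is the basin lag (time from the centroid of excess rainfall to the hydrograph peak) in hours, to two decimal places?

t_L ≈ 3.67 h

Centroid of excess rainfall: t_c = Σ P_i·t̄_i / ΣP_i = 1.3333 h (block centres at 0.5, 1.5 h).
Hydrograph peak occurs at t = 5 h, so basin lag t_L = 5 − 1.3333 = 3.67 h.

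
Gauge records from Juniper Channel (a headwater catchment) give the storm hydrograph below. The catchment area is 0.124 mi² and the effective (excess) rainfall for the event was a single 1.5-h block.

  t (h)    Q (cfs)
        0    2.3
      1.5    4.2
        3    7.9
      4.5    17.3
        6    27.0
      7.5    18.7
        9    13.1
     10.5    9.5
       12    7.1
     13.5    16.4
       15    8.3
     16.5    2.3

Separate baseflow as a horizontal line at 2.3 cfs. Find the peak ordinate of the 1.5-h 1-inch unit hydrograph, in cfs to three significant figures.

Direct runoff: 0.0, 1.9, 5.6, 15.0, 24.7, 16.4, 10.8, 7.2, 4.8, 14.1, 6.0, 0.0 cfs; ΣQ_DR = 106.5 cfs, peak = 24.7 cfs.
Runoff depth d = ΣQ_DR·Δt / A = 106.5 × 5400 / (0.124 mi²) = 1.996 in.
The 1-inch UH is the DRH scaled by (1 in)/d, so U_p = 24.7 × 1/1.996 = 12.4 cfs.

U_p ≈ 12.4 cfs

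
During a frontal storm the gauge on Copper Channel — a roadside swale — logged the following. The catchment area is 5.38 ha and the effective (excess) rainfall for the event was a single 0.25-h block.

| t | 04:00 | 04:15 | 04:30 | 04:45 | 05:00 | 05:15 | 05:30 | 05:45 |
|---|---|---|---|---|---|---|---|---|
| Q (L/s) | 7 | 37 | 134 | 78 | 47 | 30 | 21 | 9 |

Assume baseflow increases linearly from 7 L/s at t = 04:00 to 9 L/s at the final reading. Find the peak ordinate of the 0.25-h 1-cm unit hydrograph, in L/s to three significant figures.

Direct runoff: 0.00, 29.71, 126.43, 70.14, 38.86, 21.57, 12.29, 0.00 L/s; ΣQ_DR = 299.0 L/s, peak = 126.43 L/s.
Runoff depth d = ΣQ_DR·Δt / A = 299.0 × 900 / (5.38 ha) = 5.002 mm.
The 1-cm UH is the DRH scaled by (10 mm)/d, so U_p = 126.43 × 10/5.002 = 253 L/s.

U_p ≈ 253 L/s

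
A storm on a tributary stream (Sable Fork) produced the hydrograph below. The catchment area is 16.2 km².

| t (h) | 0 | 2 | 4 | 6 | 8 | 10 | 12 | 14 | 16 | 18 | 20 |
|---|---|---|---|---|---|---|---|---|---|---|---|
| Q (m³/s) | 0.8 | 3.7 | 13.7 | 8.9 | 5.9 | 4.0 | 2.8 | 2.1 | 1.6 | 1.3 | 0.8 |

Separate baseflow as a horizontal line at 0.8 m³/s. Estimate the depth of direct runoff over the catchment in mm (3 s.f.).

d ≈ 16.4 mm

Direct runoff: 0.0, 2.9, 12.9, 8.1, 5.1, 3.2, 2.0, 1.3, 0.8, 0.5, 0.0 m³/s; ΣQ_DR = 36.80 m³/s.
V = ΣQ_DR · Δt = 36.80 × 7200 s = 2.650 × 10^5 m³.
Over A = 16.2 km², depth = V / A = 16.4 mm.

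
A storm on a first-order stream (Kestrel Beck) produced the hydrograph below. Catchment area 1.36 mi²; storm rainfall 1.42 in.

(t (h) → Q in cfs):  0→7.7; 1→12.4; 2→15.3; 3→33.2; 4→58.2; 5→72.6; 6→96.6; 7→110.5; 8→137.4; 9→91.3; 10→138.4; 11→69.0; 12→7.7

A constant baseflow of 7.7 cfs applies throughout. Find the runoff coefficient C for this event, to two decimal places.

C ≈ 0.60

ΣQ_DR = 750.2 cfs; V = ΣQ_DR·Δt = 2.701 × 10^6 ft³.
Runoff depth d = V / A = 0.8548 in.
C = d / P = 0.8548 / 1.42 = 0.60.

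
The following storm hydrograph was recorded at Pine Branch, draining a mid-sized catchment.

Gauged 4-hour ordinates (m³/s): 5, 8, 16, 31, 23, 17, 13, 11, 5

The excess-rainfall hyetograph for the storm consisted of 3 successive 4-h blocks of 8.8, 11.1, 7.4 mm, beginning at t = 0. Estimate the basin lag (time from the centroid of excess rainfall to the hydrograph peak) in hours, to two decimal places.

Centroid of excess rainfall: t_c = Σ P_i·t̄_i / ΣP_i = 5.7949 h (block centres at 2, 6, 10 h).
Hydrograph peak occurs at t = 12 h, so basin lag t_L = 12 − 5.7949 = 6.21 h.

t_L ≈ 6.21 h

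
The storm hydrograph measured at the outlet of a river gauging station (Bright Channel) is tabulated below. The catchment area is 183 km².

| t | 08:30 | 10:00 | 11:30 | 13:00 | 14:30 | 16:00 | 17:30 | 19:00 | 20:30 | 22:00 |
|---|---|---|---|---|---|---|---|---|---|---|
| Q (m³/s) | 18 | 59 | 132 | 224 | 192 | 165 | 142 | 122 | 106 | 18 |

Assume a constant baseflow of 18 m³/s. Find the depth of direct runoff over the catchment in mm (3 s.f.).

d ≈ 29.4 mm

Direct runoff: 0.0, 41.0, 114.0, 206.0, 174.0, 147.0, 124.0, 104.0, 88.0, 0.0 m³/s; ΣQ_DR = 998.0 m³/s.
V = ΣQ_DR · Δt = 998.0 × 5400 s = 5.389 × 10^6 m³.
Over A = 183 km², depth = V / A = 29.4 mm.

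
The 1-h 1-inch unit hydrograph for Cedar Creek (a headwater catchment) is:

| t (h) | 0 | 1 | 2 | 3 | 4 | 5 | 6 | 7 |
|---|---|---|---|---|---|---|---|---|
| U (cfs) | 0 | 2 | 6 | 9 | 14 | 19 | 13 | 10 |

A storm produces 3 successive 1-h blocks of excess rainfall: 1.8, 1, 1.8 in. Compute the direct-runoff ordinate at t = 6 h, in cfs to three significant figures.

Q ≈ 67.6 cfs

By discrete convolution, Q_j = Σ (P_i / 1 in) · U_{j−i}.
At t = 6 h (j=6): Q = (1.8/1)·13 + (1/1)·19 + (1.8/1)·14 = 67.6 cfs.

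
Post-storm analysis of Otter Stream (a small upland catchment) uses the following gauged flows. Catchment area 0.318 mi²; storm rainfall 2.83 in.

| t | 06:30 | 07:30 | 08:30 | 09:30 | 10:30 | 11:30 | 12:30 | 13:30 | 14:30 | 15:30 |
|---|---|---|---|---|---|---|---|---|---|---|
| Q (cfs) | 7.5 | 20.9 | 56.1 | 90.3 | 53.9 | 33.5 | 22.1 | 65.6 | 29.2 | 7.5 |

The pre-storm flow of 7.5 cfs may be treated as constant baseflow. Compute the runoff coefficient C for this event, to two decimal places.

C ≈ 0.54

ΣQ_DR = 311.6 cfs; V = ΣQ_DR·Δt = 1.122 × 10^6 ft³.
Runoff depth d = V / A = 1.518 in.
C = d / P = 1.518 / 2.83 = 0.54.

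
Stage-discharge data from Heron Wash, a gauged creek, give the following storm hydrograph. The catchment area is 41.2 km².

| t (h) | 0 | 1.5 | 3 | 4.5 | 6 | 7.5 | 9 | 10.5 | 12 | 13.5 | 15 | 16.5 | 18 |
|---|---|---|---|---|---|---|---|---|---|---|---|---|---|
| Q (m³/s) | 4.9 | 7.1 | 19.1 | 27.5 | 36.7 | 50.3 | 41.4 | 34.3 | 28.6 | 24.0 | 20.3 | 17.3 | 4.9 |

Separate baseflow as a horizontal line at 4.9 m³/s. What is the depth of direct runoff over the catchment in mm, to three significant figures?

Direct runoff: 0.0, 2.2, 14.2, 22.6, 31.8, 45.4, 36.5, 29.4, 23.7, 19.1, 15.4, 12.4, 0.0 m³/s; ΣQ_DR = 252.7 m³/s.
V = ΣQ_DR · Δt = 252.7 × 5400 s = 1.365 × 10^6 m³.
Over A = 41.2 km², depth = V / A = 33.1 mm.

d ≈ 33.1 mm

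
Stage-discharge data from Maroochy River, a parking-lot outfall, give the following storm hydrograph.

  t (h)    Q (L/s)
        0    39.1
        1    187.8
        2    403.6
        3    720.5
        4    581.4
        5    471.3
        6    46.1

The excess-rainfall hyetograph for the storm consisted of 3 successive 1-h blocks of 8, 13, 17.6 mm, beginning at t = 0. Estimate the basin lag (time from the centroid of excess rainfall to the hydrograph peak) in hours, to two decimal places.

t_L ≈ 1.25 h

Centroid of excess rainfall: t_c = Σ P_i·t̄_i / ΣP_i = 1.7487 h (block centres at 0.5, 1.5, 2.5 h).
Hydrograph peak occurs at t = 3 h, so basin lag t_L = 3 − 1.7487 = 1.25 h.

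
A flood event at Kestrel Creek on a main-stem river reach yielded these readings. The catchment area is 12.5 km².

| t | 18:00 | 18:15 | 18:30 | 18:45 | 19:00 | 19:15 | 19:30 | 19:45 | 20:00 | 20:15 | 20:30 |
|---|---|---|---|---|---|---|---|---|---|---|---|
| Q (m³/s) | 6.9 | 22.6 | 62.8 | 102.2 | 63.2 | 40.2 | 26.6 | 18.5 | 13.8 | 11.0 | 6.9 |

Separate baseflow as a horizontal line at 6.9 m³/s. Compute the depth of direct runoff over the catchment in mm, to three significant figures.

d ≈ 21.5 mm

Direct runoff: 0.0, 15.7, 55.9, 95.3, 56.3, 33.3, 19.7, 11.6, 6.9, 4.1, 0.0 m³/s; ΣQ_DR = 298.8 m³/s.
V = ΣQ_DR · Δt = 298.8 × 900 s = 2.689 × 10^5 m³.
Over A = 12.5 km², depth = V / A = 21.5 mm.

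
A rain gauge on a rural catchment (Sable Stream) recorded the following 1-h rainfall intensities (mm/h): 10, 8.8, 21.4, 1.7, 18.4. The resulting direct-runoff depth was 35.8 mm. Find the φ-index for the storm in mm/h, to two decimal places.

φ ≈ 5.70 mm/h

Only the 4 blocks with intensity above φ contribute runoff: 10, 8.8, 21.4, 18.4 mm/h.
Σ(I−φ)·Δt = d  ⇒  (10+8.8+21.4+18.4 − 4φ)·1 = 35.8
φ = (58.60 − 35.8/1) / 4 = 5.70 mm/h.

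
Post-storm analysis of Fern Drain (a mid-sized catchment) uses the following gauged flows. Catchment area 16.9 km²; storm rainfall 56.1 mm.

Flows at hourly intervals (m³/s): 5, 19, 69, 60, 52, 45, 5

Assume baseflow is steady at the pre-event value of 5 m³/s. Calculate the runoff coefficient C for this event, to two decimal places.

C ≈ 0.84

ΣQ_DR = 220.0 m³/s; V = ΣQ_DR·Δt = 7.920 × 10^5 m³.
Runoff depth d = V / A = 46.86 mm.
C = d / P = 46.86 / 56.1 = 0.84.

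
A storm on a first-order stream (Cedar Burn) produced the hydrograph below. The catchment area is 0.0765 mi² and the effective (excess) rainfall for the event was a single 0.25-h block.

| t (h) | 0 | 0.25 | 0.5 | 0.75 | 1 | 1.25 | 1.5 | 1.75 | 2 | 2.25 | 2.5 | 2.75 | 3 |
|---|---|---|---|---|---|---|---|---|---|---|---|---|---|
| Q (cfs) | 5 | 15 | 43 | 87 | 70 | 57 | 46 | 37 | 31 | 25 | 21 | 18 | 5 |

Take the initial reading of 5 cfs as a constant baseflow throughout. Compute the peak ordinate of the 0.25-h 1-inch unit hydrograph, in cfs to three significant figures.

Direct runoff: 0.0, 10.0, 38.0, 82.0, 65.0, 52.0, 41.0, 32.0, 26.0, 20.0, 16.0, 13.0, 0.0 cfs; ΣQ_DR = 395.0 cfs, peak = 82.0 cfs.
Runoff depth d = ΣQ_DR·Δt / A = 395.0 × 900 / (0.0765 mi²) = 2.000 in.
The 1-inch UH is the DRH scaled by (1 in)/d, so U_p = 82.0 × 1/2.000 = 41.0 cfs.

U_p ≈ 41.0 cfs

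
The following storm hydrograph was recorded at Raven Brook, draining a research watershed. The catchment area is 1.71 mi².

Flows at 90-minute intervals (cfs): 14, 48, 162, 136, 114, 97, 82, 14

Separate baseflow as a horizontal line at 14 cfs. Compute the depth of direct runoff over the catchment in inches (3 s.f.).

d ≈ 0.754 in

Direct runoff: 0.0, 34.0, 148.0, 122.0, 100.0, 83.0, 68.0, 0.0 cfs; ΣQ_DR = 555.0 cfs.
V = ΣQ_DR · Δt = 555.0 × 5400 s = 2.997 × 10^6 ft³.
Over A = 1.71 mi², depth = V / A = 0.754 in.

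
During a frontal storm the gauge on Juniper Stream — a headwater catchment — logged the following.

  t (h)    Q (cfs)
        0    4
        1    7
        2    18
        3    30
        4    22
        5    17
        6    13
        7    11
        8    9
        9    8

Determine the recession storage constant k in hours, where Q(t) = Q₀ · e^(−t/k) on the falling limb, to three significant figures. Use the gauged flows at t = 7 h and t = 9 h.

k ≈ 6.28 h

On the falling limb, Q drops from 11 to 8 cfs between t = 7 h and t = 9 h (Δt = 2 h).
k = −Δt / ln(Q₂/Q₁) = −2 / ln(8/11) = 6.28 h.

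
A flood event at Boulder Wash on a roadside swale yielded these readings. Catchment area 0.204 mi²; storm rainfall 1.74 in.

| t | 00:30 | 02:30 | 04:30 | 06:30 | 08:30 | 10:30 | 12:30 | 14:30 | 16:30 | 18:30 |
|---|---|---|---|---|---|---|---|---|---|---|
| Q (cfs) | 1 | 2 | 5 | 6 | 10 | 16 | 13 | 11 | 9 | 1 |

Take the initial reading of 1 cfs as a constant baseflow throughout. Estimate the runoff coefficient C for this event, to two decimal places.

ΣQ_DR = 64.00 cfs; V = ΣQ_DR·Δt = 4.608 × 10^5 ft³.
Runoff depth d = V / A = 0.9723 in.
C = d / P = 0.9723 / 1.74 = 0.56.

C ≈ 0.56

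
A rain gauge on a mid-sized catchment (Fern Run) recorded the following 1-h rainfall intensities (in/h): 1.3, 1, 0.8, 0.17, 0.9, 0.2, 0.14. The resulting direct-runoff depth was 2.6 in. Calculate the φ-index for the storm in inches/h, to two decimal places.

Only the 4 blocks with intensity above φ contribute runoff: 1.3, 1, 0.8, 0.9 in/h.
Σ(I−φ)·Δt = d  ⇒  (1.3+1+0.8+0.9 − 4φ)·1 = 2.6
φ = (4.000 − 2.6/1) / 4 = 0.35 in/h.

φ ≈ 0.35 in/h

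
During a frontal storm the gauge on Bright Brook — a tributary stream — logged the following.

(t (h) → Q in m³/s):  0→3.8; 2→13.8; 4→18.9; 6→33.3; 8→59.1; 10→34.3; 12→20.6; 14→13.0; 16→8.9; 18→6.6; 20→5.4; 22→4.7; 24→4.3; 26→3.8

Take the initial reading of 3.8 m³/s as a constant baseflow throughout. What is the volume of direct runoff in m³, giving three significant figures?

Direct-runoff ordinates (Q − Q_b): 0.0, 10.0, 15.1, 29.5, 55.3, 30.5, 16.8, 9.2, 5.1, 2.8, 1.6, 0.9, 0.5, 0.0 m³/s.
ΣQ_DR = 177.3 m³/s.
With Δt = 2 h = 7200 s, V = ΣQ_DR · Δt = 177.3 × 7200 = 1.28 × 10^6 m³.

V ≈ 1.28 × 10^6 m³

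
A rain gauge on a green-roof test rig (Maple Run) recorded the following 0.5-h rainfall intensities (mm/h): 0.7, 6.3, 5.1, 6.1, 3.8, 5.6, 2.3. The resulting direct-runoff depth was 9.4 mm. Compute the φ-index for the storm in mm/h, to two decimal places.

φ ≈ 1.73 mm/h

Only the 6 blocks with intensity above φ contribute runoff: 6.3, 5.1, 6.1, 3.8, 5.6, 2.3 mm/h.
Σ(I−φ)·Δt = d  ⇒  (6.3+5.1+6.1+3.8+5.6+2.3 − 6φ)·0.5 = 9.4
φ = (29.20 − 9.4/0.5) / 6 = 1.73 mm/h.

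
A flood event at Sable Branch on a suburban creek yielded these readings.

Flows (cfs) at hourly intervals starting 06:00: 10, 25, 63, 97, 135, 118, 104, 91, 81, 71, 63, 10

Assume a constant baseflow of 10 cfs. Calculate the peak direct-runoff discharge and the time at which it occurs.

Subtracting baseflow gives direct-runoff ordinates: 0.0, 15.0, 53.0, 87.0, 125.0, 108.0, 94.0, 81.0, 71.0, 61.0, 53.0, 0.0 cfs.
The maximum is 125.0 cfs, occurring at the reading for t = 10:00.

Q_p = 125.0 cfs at t = 10:00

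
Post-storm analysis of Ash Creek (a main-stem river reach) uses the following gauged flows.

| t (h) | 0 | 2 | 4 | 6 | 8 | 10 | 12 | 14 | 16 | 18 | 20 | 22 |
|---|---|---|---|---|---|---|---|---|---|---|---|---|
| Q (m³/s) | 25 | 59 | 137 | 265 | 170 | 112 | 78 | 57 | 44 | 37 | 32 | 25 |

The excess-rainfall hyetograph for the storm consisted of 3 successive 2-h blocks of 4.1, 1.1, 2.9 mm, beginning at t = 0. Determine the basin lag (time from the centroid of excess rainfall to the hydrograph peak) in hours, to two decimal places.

t_L ≈ 3.30 h

Centroid of excess rainfall: t_c = Σ P_i·t̄_i / ΣP_i = 2.7037 h (block centres at 1, 3, 5 h).
Hydrograph peak occurs at t = 6 h, so basin lag t_L = 6 − 2.7037 = 3.30 h.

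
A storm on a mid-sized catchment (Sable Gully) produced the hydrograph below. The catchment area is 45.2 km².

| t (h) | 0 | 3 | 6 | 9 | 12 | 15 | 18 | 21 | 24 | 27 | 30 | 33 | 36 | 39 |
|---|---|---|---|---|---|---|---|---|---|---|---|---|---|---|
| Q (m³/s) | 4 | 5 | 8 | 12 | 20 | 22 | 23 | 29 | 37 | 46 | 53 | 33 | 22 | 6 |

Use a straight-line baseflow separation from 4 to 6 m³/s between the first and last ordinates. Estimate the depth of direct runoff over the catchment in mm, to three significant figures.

d ≈ 59.7 mm

Direct runoff: 0.00, 0.85, 3.69, 7.54, 15.38, 17.23, 18.08, 23.92, 31.77, 40.62, 47.46, 27.31, 16.15, 0.00 m³/s; ΣQ_DR = 250.0 m³/s.
V = ΣQ_DR · Δt = 250.0 × 10800 s = 2.700 × 10^6 m³.
Over A = 45.2 km², depth = V / A = 59.7 mm.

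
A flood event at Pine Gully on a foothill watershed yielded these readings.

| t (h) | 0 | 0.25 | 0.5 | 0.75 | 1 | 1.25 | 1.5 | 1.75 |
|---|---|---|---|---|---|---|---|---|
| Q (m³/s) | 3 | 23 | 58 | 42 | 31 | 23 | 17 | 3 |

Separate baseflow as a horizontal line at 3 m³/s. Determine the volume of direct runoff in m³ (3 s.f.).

Direct-runoff ordinates (Q − Q_b): 0.0, 20.0, 55.0, 39.0, 28.0, 20.0, 14.0, 0.0 m³/s.
ΣQ_DR = 176.0 m³/s.
With Δt = 0.25 h = 900 s, V = ΣQ_DR · Δt = 176.0 × 900 = 1.58 × 10^5 m³.

V ≈ 1.58 × 10^5 m³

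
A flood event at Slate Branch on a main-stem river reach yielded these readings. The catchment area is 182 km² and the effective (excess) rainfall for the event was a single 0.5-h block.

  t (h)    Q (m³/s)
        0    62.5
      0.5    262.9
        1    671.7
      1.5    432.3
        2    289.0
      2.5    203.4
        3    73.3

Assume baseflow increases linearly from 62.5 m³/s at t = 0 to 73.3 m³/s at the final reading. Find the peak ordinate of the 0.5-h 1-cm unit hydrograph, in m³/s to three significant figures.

U_p ≈ 403 m³/s

Direct runoff: 0.00, 198.60, 605.60, 364.40, 219.30, 131.90, 0.00 m³/s; ΣQ_DR = 1520 m³/s, peak = 605.60 m³/s.
Runoff depth d = ΣQ_DR·Δt / A = 1520 × 1800 / (182 km²) = 15.03 mm.
The 1-cm UH is the DRH scaled by (10 mm)/d, so U_p = 605.60 × 10/15.03 = 403 m³/s.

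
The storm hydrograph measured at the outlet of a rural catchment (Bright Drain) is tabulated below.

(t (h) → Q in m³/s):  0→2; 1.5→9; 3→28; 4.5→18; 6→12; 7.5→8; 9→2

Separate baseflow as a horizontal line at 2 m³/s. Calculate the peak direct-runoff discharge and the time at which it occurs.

Q_p = 26.0 m³/s at t = 3 h

Subtracting baseflow gives direct-runoff ordinates: 0.0, 7.0, 26.0, 16.0, 10.0, 6.0, 0.0 m³/s.
The maximum is 26.0 m³/s, occurring at the reading for t = 3 h.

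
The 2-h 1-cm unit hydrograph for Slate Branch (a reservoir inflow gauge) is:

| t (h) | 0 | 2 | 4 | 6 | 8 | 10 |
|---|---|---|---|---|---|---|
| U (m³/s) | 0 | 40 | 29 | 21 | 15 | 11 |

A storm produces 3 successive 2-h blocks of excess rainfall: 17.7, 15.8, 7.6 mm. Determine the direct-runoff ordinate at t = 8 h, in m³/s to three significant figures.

Q ≈ 81.8 m³/s

By discrete convolution, Q_j = Σ (P_i / 10 mm) · U_{j−i}.
At t = 8 h (j=4): Q = (17.7/10)·15 + (15.8/10)·21 + (7.6/10)·29 = 81.8 m³/s.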